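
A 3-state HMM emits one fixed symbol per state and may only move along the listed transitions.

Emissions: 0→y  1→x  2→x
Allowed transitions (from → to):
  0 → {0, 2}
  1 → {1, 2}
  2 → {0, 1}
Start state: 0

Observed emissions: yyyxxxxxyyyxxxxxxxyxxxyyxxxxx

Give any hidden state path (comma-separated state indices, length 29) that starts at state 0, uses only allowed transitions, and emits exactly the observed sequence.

  t0 'y' -> {0}, take 0 (start)
  t1 'y' -> {0}, take 0 (0->0 ok)
  t2 'y' -> {0}, take 0 (0->0 ok)
  t3 'x' -> {1,2}, take 2 (0->2 ok)
  t4 'x' -> {1,2}, take 1 (2->1 ok)
  t5 'x' -> {1,2}, take 2 (1->2 ok)
  t6 'x' -> {1,2}, take 1 (2->1 ok)
  t7 'x' -> {1,2}, take 2 (1->2 ok)
  t8 'y' -> {0}, take 0 (2->0 ok)
  t9 'y' -> {0}, take 0 (0->0 ok)
  t10 'y' -> {0}, take 0 (0->0 ok)
  t11 'x' -> {1,2}, take 2 (0->2 ok)
  t12 'x' -> {1,2}, take 1 (2->1 ok)
  t13 'x' -> {1,2}, take 1 (1->1 ok)
  t14 'x' -> {1,2}, take 1 (1->1 ok)
  t15 'x' -> {1,2}, take 2 (1->2 ok)
  t16 'x' -> {1,2}, take 1 (2->1 ok)
  t17 'x' -> {1,2}, take 2 (1->2 ok)
  t18 'y' -> {0}, take 0 (2->0 ok)
  t19 'x' -> {1,2}, take 2 (0->2 ok)
  t20 'x' -> {1,2}, take 1 (2->1 ok)
  t21 'x' -> {1,2}, take 2 (1->2 ok)
  t22 'y' -> {0}, take 0 (2->0 ok)
  t23 'y' -> {0}, take 0 (0->0 ok)
  t24 'x' -> {1,2}, take 2 (0->2 ok)
  t25 'x' -> {1,2}, take 1 (2->1 ok)
  t26 'x' -> {1,2}, take 2 (1->2 ok)
  t27 'x' -> {1,2}, take 1 (2->1 ok)
  t28 'x' -> {1,2}, take 2 (1->2 ok)

0,0,0,2,1,2,1,2,0,0,0,2,1,1,1,2,1,2,0,2,1,2,0,0,2,1,2,1,2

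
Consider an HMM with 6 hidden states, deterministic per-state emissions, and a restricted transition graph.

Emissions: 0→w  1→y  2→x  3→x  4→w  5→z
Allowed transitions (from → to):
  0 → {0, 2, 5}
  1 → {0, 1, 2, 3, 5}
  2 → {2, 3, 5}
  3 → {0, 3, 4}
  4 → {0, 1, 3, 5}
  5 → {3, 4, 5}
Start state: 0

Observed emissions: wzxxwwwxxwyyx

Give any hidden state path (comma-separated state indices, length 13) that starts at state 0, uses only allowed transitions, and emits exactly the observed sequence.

  pos 0: w in {0,4}, choose 0; start
  pos 1: z in {5}, choose 5; 0->5 ok
  pos 2: x in {2,3}, choose 3; 5->3 ok
  pos 3: x in {2,3}, choose 3; 3->3 ok
  pos 4: w in {0,4}, choose 0; 3->0 ok
  pos 5: w in {0,4}, choose 0; 0->0 ok
  pos 6: w in {0,4}, choose 0; 0->0 ok
  pos 7: x in {2,3}, choose 2; 0->2 ok
  pos 8: x in {2,3}, choose 3; 2->3 ok
  pos 9: w in {0,4}, choose 4; 3->4 ok
  pos 10: y in {1}, choose 1; 4->1 ok
  pos 11: y in {1}, choose 1; 1->1 ok
  pos 12: x in {2,3}, choose 2; 1->2 ok

0,5,3,3,0,0,0,2,3,4,1,1,2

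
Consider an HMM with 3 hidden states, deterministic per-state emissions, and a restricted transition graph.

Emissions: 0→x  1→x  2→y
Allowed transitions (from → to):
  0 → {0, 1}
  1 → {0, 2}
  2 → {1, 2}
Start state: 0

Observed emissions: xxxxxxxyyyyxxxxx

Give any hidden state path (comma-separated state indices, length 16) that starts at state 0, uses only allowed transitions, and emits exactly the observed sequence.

0,0,0,1,0,0,1,2,2,2,2,1,0,1,0,1

  0: obs=x cand={0,1} pick 0 [start]
  1: obs=x cand={0,1} pick 0 [0->0 ok]
  2: obs=x cand={0,1} pick 0 [0->0 ok]
  3: obs=x cand={0,1} pick 1 [0->1 ok]
  4: obs=x cand={0,1} pick 0 [1->0 ok]
  5: obs=x cand={0,1} pick 0 [0->0 ok]
  6: obs=x cand={0,1} pick 1 [0->1 ok]
  7: obs=y cand={2} pick 2 [1->2 ok]
  8: obs=y cand={2} pick 2 [2->2 ok]
  9: obs=y cand={2} pick 2 [2->2 ok]
  10: obs=y cand={2} pick 2 [2->2 ok]
  11: obs=x cand={0,1} pick 1 [2->1 ok]
  12: obs=x cand={0,1} pick 0 [1->0 ok]
  13: obs=x cand={0,1} pick 1 [0->1 ok]
  14: obs=x cand={0,1} pick 0 [1->0 ok]
  15: obs=x cand={0,1} pick 1 [0->1 ok]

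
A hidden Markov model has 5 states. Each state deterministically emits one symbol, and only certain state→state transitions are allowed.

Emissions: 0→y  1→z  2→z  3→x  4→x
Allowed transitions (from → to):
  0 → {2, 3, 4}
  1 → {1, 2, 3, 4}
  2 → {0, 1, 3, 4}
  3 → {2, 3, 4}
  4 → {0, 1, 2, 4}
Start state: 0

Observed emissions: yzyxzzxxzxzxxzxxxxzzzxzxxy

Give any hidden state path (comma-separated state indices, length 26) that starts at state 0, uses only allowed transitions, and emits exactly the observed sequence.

  t0 'y' -> {0}, take 0 (start)
  t1 'z' -> {1,2}, take 2 (0->2 ok)
  t2 'y' -> {0}, take 0 (2->0 ok)
  t3 'x' -> {3,4}, take 4 (0->4 ok)
  t4 'z' -> {1,2}, take 1 (4->1 ok)
  t5 'z' -> {1,2}, take 2 (1->2 ok)
  t6 'x' -> {3,4}, take 4 (2->4 ok)
  t7 'x' -> {3,4}, take 4 (4->4 ok)
  t8 'z' -> {1,2}, take 1 (4->1 ok)
  t9 'x' -> {3,4}, take 4 (1->4 ok)
  t10 'z' -> {1,2}, take 2 (4->2 ok)
  t11 'x' -> {3,4}, take 3 (2->3 ok)
  t12 'x' -> {3,4}, take 4 (3->4 ok)
  t13 'z' -> {1,2}, take 1 (4->1 ok)
  t14 'x' -> {3,4}, take 3 (1->3 ok)
  t15 'x' -> {3,4}, take 3 (3->3 ok)
  t16 'x' -> {3,4}, take 3 (3->3 ok)
  t17 'x' -> {3,4}, take 3 (3->3 ok)
  t18 'z' -> {1,2}, take 2 (3->2 ok)
  t19 'z' -> {1,2}, take 1 (2->1 ok)
  t20 'z' -> {1,2}, take 2 (1->2 ok)
  t21 'x' -> {3,4}, take 3 (2->3 ok)
  t22 'z' -> {1,2}, take 2 (3->2 ok)
  t23 'x' -> {3,4}, take 4 (2->4 ok)
  t24 'x' -> {3,4}, take 4 (4->4 ok)
  t25 'y' -> {0}, take 0 (4->0 ok)

0,2,0,4,1,2,4,4,1,4,2,3,4,1,3,3,3,3,2,1,2,3,2,4,4,0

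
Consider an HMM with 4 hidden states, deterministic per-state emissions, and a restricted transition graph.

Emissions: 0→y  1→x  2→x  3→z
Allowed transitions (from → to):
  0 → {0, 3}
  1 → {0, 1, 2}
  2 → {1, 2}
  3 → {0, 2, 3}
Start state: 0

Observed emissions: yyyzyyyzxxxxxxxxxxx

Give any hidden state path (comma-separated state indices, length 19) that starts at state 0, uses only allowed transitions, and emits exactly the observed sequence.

0,0,0,3,0,0,0,3,2,1,2,1,2,1,2,1,1,2,2

  pos 0: y in {0}, choose 0; start
  pos 1: y in {0}, choose 0; 0->0 ok
  pos 2: y in {0}, choose 0; 0->0 ok
  pos 3: z in {3}, choose 3; 0->3 ok
  pos 4: y in {0}, choose 0; 3->0 ok
  pos 5: y in {0}, choose 0; 0->0 ok
  pos 6: y in {0}, choose 0; 0->0 ok
  pos 7: z in {3}, choose 3; 0->3 ok
  pos 8: x in {1,2}, choose 2; 3->2 ok
  pos 9: x in {1,2}, choose 1; 2->1 ok
  pos 10: x in {1,2}, choose 2; 1->2 ok
  pos 11: x in {1,2}, choose 1; 2->1 ok
  pos 12: x in {1,2}, choose 2; 1->2 ok
  pos 13: x in {1,2}, choose 1; 2->1 ok
  pos 14: x in {1,2}, choose 2; 1->2 ok
  pos 15: x in {1,2}, choose 1; 2->1 ok
  pos 16: x in {1,2}, choose 1; 1->1 ok
  pos 17: x in {1,2}, choose 2; 1->2 ok
  pos 18: x in {1,2}, choose 2; 2->2 ok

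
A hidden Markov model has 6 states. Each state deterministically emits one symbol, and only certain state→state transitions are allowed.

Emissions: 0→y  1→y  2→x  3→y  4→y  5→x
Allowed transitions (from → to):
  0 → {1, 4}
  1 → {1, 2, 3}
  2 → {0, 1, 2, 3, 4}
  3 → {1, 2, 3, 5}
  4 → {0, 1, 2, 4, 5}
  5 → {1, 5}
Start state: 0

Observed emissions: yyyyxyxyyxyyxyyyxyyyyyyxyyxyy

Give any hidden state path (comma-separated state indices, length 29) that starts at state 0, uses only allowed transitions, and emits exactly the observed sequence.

  [0] y  {0,1,3,4}  => 0  start
  [1] y  {0,1,3,4}  => 1  0->1 ok
  [2] y  {0,1,3,4}  => 3  1->3 ok
  [3] y  {0,1,3,4}  => 3  3->3 ok
  [4] x  {2,5}  => 2  3->2 ok
  [5] y  {0,1,3,4}  => 1  2->1 ok
  [6] x  {2,5}  => 2  1->2 ok
  [7] y  {0,1,3,4}  => 1  2->1 ok
  [8] y  {0,1,3,4}  => 3  1->3 ok
  [9] x  {2,5}  => 5  3->5 ok
  [10] y  {0,1,3,4}  => 1  5->1 ok
  [11] y  {0,1,3,4}  => 1  1->1 ok
  [12] x  {2,5}  => 2  1->2 ok
  [13] y  {0,1,3,4}  => 4  2->4 ok
  [14] y  {0,1,3,4}  => 0  4->0 ok
  [15] y  {0,1,3,4}  => 1  0->1 ok
  [16] x  {2,5}  => 2  1->2 ok
  [17] y  {0,1,3,4}  => 4  2->4 ok
  [18] y  {0,1,3,4}  => 4  4->4 ok
  [19] y  {0,1,3,4}  => 0  4->0 ok
  [20] y  {0,1,3,4}  => 1  0->1 ok
  [21] y  {0,1,3,4}  => 1  1->1 ok
  [22] y  {0,1,3,4}  => 3  1->3 ok
  [23] x  {2,5}  => 2  3->2 ok
  [24] y  {0,1,3,4}  => 0  2->0 ok
  [25] y  {0,1,3,4}  => 4  0->4 ok
  [26] x  {2,5}  => 2  4->2 ok
  [27] y  {0,1,3,4}  => 1  2->1 ok
  [28] y  {0,1,3,4}  => 1  1->1 ok

0,1,3,3,2,1,2,1,3,5,1,1,2,4,0,1,2,4,4,0,1,1,3,2,0,4,2,1,1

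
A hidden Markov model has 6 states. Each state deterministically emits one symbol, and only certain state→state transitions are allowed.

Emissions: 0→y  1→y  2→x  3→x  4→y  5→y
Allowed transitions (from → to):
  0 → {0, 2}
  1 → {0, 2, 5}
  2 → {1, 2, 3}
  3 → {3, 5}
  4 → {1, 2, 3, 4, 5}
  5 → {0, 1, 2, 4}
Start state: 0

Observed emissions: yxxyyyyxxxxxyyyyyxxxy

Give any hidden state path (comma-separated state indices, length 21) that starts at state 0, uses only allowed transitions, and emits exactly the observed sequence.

0,2,3,5,4,1,0,2,2,2,3,3,5,4,1,5,0,2,3,3,5

  pos 0: y in {0,1,4,5}, choose 0; start
  pos 1: x in {2,3}, choose 2; 0->2 ok
  pos 2: x in {2,3}, choose 3; 2->3 ok
  pos 3: y in {0,1,4,5}, choose 5; 3->5 ok
  pos 4: y in {0,1,4,5}, choose 4; 5->4 ok
  pos 5: y in {0,1,4,5}, choose 1; 4->1 ok
  pos 6: y in {0,1,4,5}, choose 0; 1->0 ok
  pos 7: x in {2,3}, choose 2; 0->2 ok
  pos 8: x in {2,3}, choose 2; 2->2 ok
  pos 9: x in {2,3}, choose 2; 2->2 ok
  pos 10: x in {2,3}, choose 3; 2->3 ok
  pos 11: x in {2,3}, choose 3; 3->3 ok
  pos 12: y in {0,1,4,5}, choose 5; 3->5 ok
  pos 13: y in {0,1,4,5}, choose 4; 5->4 ok
  pos 14: y in {0,1,4,5}, choose 1; 4->1 ok
  pos 15: y in {0,1,4,5}, choose 5; 1->5 ok
  pos 16: y in {0,1,4,5}, choose 0; 5->0 ok
  pos 17: x in {2,3}, choose 2; 0->2 ok
  pos 18: x in {2,3}, choose 3; 2->3 ok
  pos 19: x in {2,3}, choose 3; 3->3 ok
  pos 20: y in {0,1,4,5}, choose 5; 3->5 ok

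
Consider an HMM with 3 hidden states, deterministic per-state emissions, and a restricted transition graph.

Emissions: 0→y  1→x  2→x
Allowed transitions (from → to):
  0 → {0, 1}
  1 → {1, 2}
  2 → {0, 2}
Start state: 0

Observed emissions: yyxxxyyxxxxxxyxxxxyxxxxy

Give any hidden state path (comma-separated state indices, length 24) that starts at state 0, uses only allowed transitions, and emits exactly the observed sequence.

  pos 0: y in {0}, choose 0; start
  pos 1: y in {0}, choose 0; 0->0 ok
  pos 2: x in {1,2}, choose 1; 0->1 ok
  pos 3: x in {1,2}, choose 2; 1->2 ok
  pos 4: x in {1,2}, choose 2; 2->2 ok
  pos 5: y in {0}, choose 0; 2->0 ok
  pos 6: y in {0}, choose 0; 0->0 ok
  pos 7: x in {1,2}, choose 1; 0->1 ok
  pos 8: x in {1,2}, choose 1; 1->1 ok
  pos 9: x in {1,2}, choose 1; 1->1 ok
  pos 10: x in {1,2}, choose 1; 1->1 ok
  pos 11: x in {1,2}, choose 2; 1->2 ok
  pos 12: x in {1,2}, choose 2; 2->2 ok
  pos 13: y in {0}, choose 0; 2->0 ok
  pos 14: x in {1,2}, choose 1; 0->1 ok
  pos 15: x in {1,2}, choose 1; 1->1 ok
  pos 16: x in {1,2}, choose 2; 1->2 ok
  pos 17: x in {1,2}, choose 2; 2->2 ok
  pos 18: y in {0}, choose 0; 2->0 ok
  pos 19: x in {1,2}, choose 1; 0->1 ok
  pos 20: x in {1,2}, choose 1; 1->1 ok
  pos 21: x in {1,2}, choose 2; 1->2 ok
  pos 22: x in {1,2}, choose 2; 2->2 ok
  pos 23: y in {0}, choose 0; 2->0 ok

0,0,1,2,2,0,0,1,1,1,1,2,2,0,1,1,2,2,0,1,1,2,2,0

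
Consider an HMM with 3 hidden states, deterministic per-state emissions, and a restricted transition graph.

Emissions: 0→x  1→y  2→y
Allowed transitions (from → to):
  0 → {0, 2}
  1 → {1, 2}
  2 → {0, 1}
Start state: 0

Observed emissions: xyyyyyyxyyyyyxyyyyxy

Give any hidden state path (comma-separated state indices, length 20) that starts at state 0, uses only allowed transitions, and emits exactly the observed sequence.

0,2,1,1,1,1,2,0,2,1,2,1,2,0,2,1,1,2,0,2

  0: obs=x cand={0} pick 0 [start]
  1: obs=y cand={1,2} pick 2 [0->2 ok]
  2: obs=y cand={1,2} pick 1 [2->1 ok]
  3: obs=y cand={1,2} pick 1 [1->1 ok]
  4: obs=y cand={1,2} pick 1 [1->1 ok]
  5: obs=y cand={1,2} pick 1 [1->1 ok]
  6: obs=y cand={1,2} pick 2 [1->2 ok]
  7: obs=x cand={0} pick 0 [2->0 ok]
  8: obs=y cand={1,2} pick 2 [0->2 ok]
  9: obs=y cand={1,2} pick 1 [2->1 ok]
  10: obs=y cand={1,2} pick 2 [1->2 ok]
  11: obs=y cand={1,2} pick 1 [2->1 ok]
  12: obs=y cand={1,2} pick 2 [1->2 ok]
  13: obs=x cand={0} pick 0 [2->0 ok]
  14: obs=y cand={1,2} pick 2 [0->2 ok]
  15: obs=y cand={1,2} pick 1 [2->1 ok]
  16: obs=y cand={1,2} pick 1 [1->1 ok]
  17: obs=y cand={1,2} pick 2 [1->2 ok]
  18: obs=x cand={0} pick 0 [2->0 ok]
  19: obs=y cand={1,2} pick 2 [0->2 ok]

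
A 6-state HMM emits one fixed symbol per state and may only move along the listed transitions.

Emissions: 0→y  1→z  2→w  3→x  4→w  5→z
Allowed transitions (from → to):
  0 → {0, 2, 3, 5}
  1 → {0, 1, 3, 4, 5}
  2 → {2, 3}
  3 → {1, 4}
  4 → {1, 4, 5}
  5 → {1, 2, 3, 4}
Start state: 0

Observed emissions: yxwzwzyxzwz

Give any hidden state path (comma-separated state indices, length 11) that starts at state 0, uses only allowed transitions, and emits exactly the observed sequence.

  t0 'y' -> {0}, take 0 (start)
  t1 'x' -> {3}, take 3 (0->3 ok)
  t2 'w' -> {2,4}, take 4 (3->4 ok)
  t3 'z' -> {1,5}, take 1 (4->1 ok)
  t4 'w' -> {2,4}, take 4 (1->4 ok)
  t5 'z' -> {1,5}, take 1 (4->1 ok)
  t6 'y' -> {0}, take 0 (1->0 ok)
  t7 'x' -> {3}, take 3 (0->3 ok)
  t8 'z' -> {1,5}, take 1 (3->1 ok)
  t9 'w' -> {2,4}, take 4 (1->4 ok)
  t10 'z' -> {1,5}, take 1 (4->1 ok)

0,3,4,1,4,1,0,3,1,4,1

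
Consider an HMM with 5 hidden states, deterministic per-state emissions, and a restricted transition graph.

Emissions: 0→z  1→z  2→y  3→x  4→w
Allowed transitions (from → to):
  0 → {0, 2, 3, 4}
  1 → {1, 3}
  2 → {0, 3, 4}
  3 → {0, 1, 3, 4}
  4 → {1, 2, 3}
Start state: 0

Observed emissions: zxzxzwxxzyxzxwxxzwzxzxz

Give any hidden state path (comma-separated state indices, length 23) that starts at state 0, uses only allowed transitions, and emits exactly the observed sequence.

  t0 'z' -> {0,1}, take 0 (start)
  t1 'x' -> {3}, take 3 (0->3 ok)
  t2 'z' -> {0,1}, take 0 (3->0 ok)
  t3 'x' -> {3}, take 3 (0->3 ok)
  t4 'z' -> {0,1}, take 0 (3->0 ok)
  t5 'w' -> {4}, take 4 (0->4 ok)
  t6 'x' -> {3}, take 3 (4->3 ok)
  t7 'x' -> {3}, take 3 (3->3 ok)
  t8 'z' -> {0,1}, take 0 (3->0 ok)
  t9 'y' -> {2}, take 2 (0->2 ok)
  t10 'x' -> {3}, take 3 (2->3 ok)
  t11 'z' -> {0,1}, take 1 (3->1 ok)
  t12 'x' -> {3}, take 3 (1->3 ok)
  t13 'w' -> {4}, take 4 (3->4 ok)
  t14 'x' -> {3}, take 3 (4->3 ok)
  t15 'x' -> {3}, take 3 (3->3 ok)
  t16 'z' -> {0,1}, take 0 (3->0 ok)
  t17 'w' -> {4}, take 4 (0->4 ok)
  t18 'z' -> {0,1}, take 1 (4->1 ok)
  t19 'x' -> {3}, take 3 (1->3 ok)
  t20 'z' -> {0,1}, take 1 (3->1 ok)
  t21 'x' -> {3}, take 3 (1->3 ok)
  t22 'z' -> {0,1}, take 0 (3->0 ok)

0,3,0,3,0,4,3,3,0,2,3,1,3,4,3,3,0,4,1,3,1,3,0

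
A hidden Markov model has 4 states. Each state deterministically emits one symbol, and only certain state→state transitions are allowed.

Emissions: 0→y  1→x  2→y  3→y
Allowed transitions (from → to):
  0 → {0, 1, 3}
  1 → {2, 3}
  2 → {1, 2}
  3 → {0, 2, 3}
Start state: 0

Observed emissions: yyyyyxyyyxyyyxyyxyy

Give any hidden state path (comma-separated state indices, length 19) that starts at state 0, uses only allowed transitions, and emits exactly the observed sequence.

0,3,2,2,2,1,3,3,2,1,3,2,2,1,2,2,1,3,0

  0: obs=y cand={0,2,3} pick 0 [start]
  1: obs=y cand={0,2,3} pick 3 [0->3 ok]
  2: obs=y cand={0,2,3} pick 2 [3->2 ok]
  3: obs=y cand={0,2,3} pick 2 [2->2 ok]
  4: obs=y cand={0,2,3} pick 2 [2->2 ok]
  5: obs=x cand={1} pick 1 [2->1 ok]
  6: obs=y cand={0,2,3} pick 3 [1->3 ok]
  7: obs=y cand={0,2,3} pick 3 [3->3 ok]
  8: obs=y cand={0,2,3} pick 2 [3->2 ok]
  9: obs=x cand={1} pick 1 [2->1 ok]
  10: obs=y cand={0,2,3} pick 3 [1->3 ok]
  11: obs=y cand={0,2,3} pick 2 [3->2 ok]
  12: obs=y cand={0,2,3} pick 2 [2->2 ok]
  13: obs=x cand={1} pick 1 [2->1 ok]
  14: obs=y cand={0,2,3} pick 2 [1->2 ok]
  15: obs=y cand={0,2,3} pick 2 [2->2 ok]
  16: obs=x cand={1} pick 1 [2->1 ok]
  17: obs=y cand={0,2,3} pick 3 [1->3 ok]
  18: obs=y cand={0,2,3} pick 0 [3->0 ok]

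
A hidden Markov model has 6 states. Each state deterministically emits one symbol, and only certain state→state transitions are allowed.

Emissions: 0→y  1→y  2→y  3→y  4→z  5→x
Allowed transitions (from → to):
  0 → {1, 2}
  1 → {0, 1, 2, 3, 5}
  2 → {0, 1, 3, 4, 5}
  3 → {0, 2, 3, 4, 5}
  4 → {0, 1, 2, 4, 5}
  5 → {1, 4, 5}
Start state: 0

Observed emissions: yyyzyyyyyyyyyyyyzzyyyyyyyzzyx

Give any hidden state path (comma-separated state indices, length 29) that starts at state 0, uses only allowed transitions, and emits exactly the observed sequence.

  t0 'y' -> {0,1,2,3}, take 0 (start)
  t1 'y' -> {0,1,2,3}, take 2 (0->2 ok)
  t2 'y' -> {0,1,2,3}, take 3 (2->3 ok)
  t3 'z' -> {4}, take 4 (3->4 ok)
  t4 'y' -> {0,1,2,3}, take 0 (4->0 ok)
  t5 'y' -> {0,1,2,3}, take 2 (0->2 ok)
  t6 'y' -> {0,1,2,3}, take 1 (2->1 ok)
  t7 'y' -> {0,1,2,3}, take 2 (1->2 ok)
  t8 'y' -> {0,1,2,3}, take 0 (2->0 ok)
  t9 'y' -> {0,1,2,3}, take 1 (0->1 ok)
  t10 'y' -> {0,1,2,3}, take 2 (1->2 ok)
  t11 'y' -> {0,1,2,3}, take 1 (2->1 ok)
  t12 'y' -> {0,1,2,3}, take 2 (1->2 ok)
  t13 'y' -> {0,1,2,3}, take 3 (2->3 ok)
  t14 'y' -> {0,1,2,3}, take 0 (3->0 ok)
  t15 'y' -> {0,1,2,3}, take 2 (0->2 ok)
  t16 'z' -> {4}, take 4 (2->4 ok)
  t17 'z' -> {4}, take 4 (4->4 ok)
  t18 'y' -> {0,1,2,3}, take 2 (4->2 ok)
  t19 'y' -> {0,1,2,3}, take 1 (2->1 ok)
  t20 'y' -> {0,1,2,3}, take 0 (1->0 ok)
  t21 'y' -> {0,1,2,3}, take 1 (0->1 ok)
  t22 'y' -> {0,1,2,3}, take 2 (1->2 ok)
  t23 'y' -> {0,1,2,3}, take 3 (2->3 ok)
  t24 'y' -> {0,1,2,3}, take 2 (3->2 ok)
  t25 'z' -> {4}, take 4 (2->4 ok)
  t26 'z' -> {4}, take 4 (4->4 ok)
  t27 'y' -> {0,1,2,3}, take 1 (4->1 ok)
  t28 'x' -> {5}, take 5 (1->5 ok)

0,2,3,4,0,2,1,2,0,1,2,1,2,3,0,2,4,4,2,1,0,1,2,3,2,4,4,1,5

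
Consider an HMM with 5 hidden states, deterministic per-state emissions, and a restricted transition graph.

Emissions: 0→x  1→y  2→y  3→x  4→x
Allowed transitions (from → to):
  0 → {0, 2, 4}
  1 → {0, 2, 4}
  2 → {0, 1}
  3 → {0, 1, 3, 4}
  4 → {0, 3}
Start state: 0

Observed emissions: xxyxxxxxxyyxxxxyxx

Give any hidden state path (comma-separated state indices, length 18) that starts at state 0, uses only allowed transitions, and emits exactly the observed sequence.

  pos 0: x in {0,3,4}, choose 0; start
  pos 1: x in {0,3,4}, choose 0; 0->0 ok
  pos 2: y in {1,2}, choose 2; 0->2 ok
  pos 3: x in {0,3,4}, choose 0; 2->0 ok
  pos 4: x in {0,3,4}, choose 0; 0->0 ok
  pos 5: x in {0,3,4}, choose 4; 0->4 ok
  pos 6: x in {0,3,4}, choose 3; 4->3 ok
  pos 7: x in {0,3,4}, choose 0; 3->0 ok
  pos 8: x in {0,3,4}, choose 0; 0->0 ok
  pos 9: y in {1,2}, choose 2; 0->2 ok
  pos 10: y in {1,2}, choose 1; 2->1 ok
  pos 11: x in {0,3,4}, choose 4; 1->4 ok
  pos 12: x in {0,3,4}, choose 0; 4->0 ok
  pos 13: x in {0,3,4}, choose 4; 0->4 ok
  pos 14: x in {0,3,4}, choose 3; 4->3 ok
  pos 15: y in {1,2}, choose 1; 3->1 ok
  pos 16: x in {0,3,4}, choose 4; 1->4 ok
  pos 17: x in {0,3,4}, choose 0; 4->0 ok

0,0,2,0,0,4,3,0,0,2,1,4,0,4,3,1,4,0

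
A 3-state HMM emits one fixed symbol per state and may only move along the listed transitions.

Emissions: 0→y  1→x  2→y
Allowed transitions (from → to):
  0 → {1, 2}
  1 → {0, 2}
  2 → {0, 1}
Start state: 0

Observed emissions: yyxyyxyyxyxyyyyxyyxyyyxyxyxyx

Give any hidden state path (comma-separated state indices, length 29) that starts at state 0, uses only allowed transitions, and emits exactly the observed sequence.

0,2,1,2,0,1,2,0,1,2,1,0,2,0,2,1,0,2,1,0,2,0,1,2,1,0,1,0,1

  0: obs=y cand={0,2} pick 0 [start]
  1: obs=y cand={0,2} pick 2 [0->2 ok]
  2: obs=x cand={1} pick 1 [2->1 ok]
  3: obs=y cand={0,2} pick 2 [1->2 ok]
  4: obs=y cand={0,2} pick 0 [2->0 ok]
  5: obs=x cand={1} pick 1 [0->1 ok]
  6: obs=y cand={0,2} pick 2 [1->2 ok]
  7: obs=y cand={0,2} pick 0 [2->0 ok]
  8: obs=x cand={1} pick 1 [0->1 ok]
  9: obs=y cand={0,2} pick 2 [1->2 ok]
  10: obs=x cand={1} pick 1 [2->1 ok]
  11: obs=y cand={0,2} pick 0 [1->0 ok]
  12: obs=y cand={0,2} pick 2 [0->2 ok]
  13: obs=y cand={0,2} pick 0 [2->0 ok]
  14: obs=y cand={0,2} pick 2 [0->2 ok]
  15: obs=x cand={1} pick 1 [2->1 ok]
  16: obs=y cand={0,2} pick 0 [1->0 ok]
  17: obs=y cand={0,2} pick 2 [0->2 ok]
  18: obs=x cand={1} pick 1 [2->1 ok]
  19: obs=y cand={0,2} pick 0 [1->0 ok]
  20: obs=y cand={0,2} pick 2 [0->2 ok]
  21: obs=y cand={0,2} pick 0 [2->0 ok]
  22: obs=x cand={1} pick 1 [0->1 ok]
  23: obs=y cand={0,2} pick 2 [1->2 ok]
  24: obs=x cand={1} pick 1 [2->1 ok]
  25: obs=y cand={0,2} pick 0 [1->0 ok]
  26: obs=x cand={1} pick 1 [0->1 ok]
  27: obs=y cand={0,2} pick 0 [1->0 ok]
  28: obs=x cand={1} pick 1 [0->1 ok]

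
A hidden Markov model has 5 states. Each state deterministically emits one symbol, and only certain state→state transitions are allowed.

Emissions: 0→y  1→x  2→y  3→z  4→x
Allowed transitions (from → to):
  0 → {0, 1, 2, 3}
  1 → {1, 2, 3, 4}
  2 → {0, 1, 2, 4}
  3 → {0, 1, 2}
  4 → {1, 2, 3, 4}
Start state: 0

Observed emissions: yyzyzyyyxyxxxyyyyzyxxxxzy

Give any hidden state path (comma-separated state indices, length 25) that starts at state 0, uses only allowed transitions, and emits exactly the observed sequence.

  pos 0: y in {0,2}, choose 0; start
  pos 1: y in {0,2}, choose 0; 0->0 ok
  pos 2: z in {3}, choose 3; 0->3 ok
  pos 3: y in {0,2}, choose 0; 3->0 ok
  pos 4: z in {3}, choose 3; 0->3 ok
  pos 5: y in {0,2}, choose 0; 3->0 ok
  pos 6: y in {0,2}, choose 0; 0->0 ok
  pos 7: y in {0,2}, choose 2; 0->2 ok
  pos 8: x in {1,4}, choose 4; 2->4 ok
  pos 9: y in {0,2}, choose 2; 4->2 ok
  pos 10: x in {1,4}, choose 1; 2->1 ok
  pos 11: x in {1,4}, choose 1; 1->1 ok
  pos 12: x in {1,4}, choose 4; 1->4 ok
  pos 13: y in {0,2}, choose 2; 4->2 ok
  pos 14: y in {0,2}, choose 2; 2->2 ok
  pos 15: y in {0,2}, choose 2; 2->2 ok
  pos 16: y in {0,2}, choose 0; 2->0 ok
  pos 17: z in {3}, choose 3; 0->3 ok
  pos 18: y in {0,2}, choose 2; 3->2 ok
  pos 19: x in {1,4}, choose 1; 2->1 ok
  pos 20: x in {1,4}, choose 4; 1->4 ok
  pos 21: x in {1,4}, choose 1; 4->1 ok
  pos 22: x in {1,4}, choose 1; 1->1 ok
  pos 23: z in {3}, choose 3; 1->3 ok
  pos 24: y in {0,2}, choose 2; 3->2 ok

0,0,3,0,3,0,0,2,4,2,1,1,4,2,2,2,0,3,2,1,4,1,1,3,2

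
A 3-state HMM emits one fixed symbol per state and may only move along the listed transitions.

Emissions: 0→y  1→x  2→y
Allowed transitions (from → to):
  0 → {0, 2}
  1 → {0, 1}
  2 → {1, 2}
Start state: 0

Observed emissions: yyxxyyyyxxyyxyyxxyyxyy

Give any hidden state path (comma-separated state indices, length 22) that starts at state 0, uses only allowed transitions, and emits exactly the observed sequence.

0,2,1,1,0,0,0,2,1,1,0,2,1,0,2,1,1,0,2,1,0,2

  t0 'y' -> {0,2}, take 0 (start)
  t1 'y' -> {0,2}, take 2 (0->2 ok)
  t2 'x' -> {1}, take 1 (2->1 ok)
  t3 'x' -> {1}, take 1 (1->1 ok)
  t4 'y' -> {0,2}, take 0 (1->0 ok)
  t5 'y' -> {0,2}, take 0 (0->0 ok)
  t6 'y' -> {0,2}, take 0 (0->0 ok)
  t7 'y' -> {0,2}, take 2 (0->2 ok)
  t8 'x' -> {1}, take 1 (2->1 ok)
  t9 'x' -> {1}, take 1 (1->1 ok)
  t10 'y' -> {0,2}, take 0 (1->0 ok)
  t11 'y' -> {0,2}, take 2 (0->2 ok)
  t12 'x' -> {1}, take 1 (2->1 ok)
  t13 'y' -> {0,2}, take 0 (1->0 ok)
  t14 'y' -> {0,2}, take 2 (0->2 ok)
  t15 'x' -> {1}, take 1 (2->1 ok)
  t16 'x' -> {1}, take 1 (1->1 ok)
  t17 'y' -> {0,2}, take 0 (1->0 ok)
  t18 'y' -> {0,2}, take 2 (0->2 ok)
  t19 'x' -> {1}, take 1 (2->1 ok)
  t20 'y' -> {0,2}, take 0 (1->0 ok)
  t21 'y' -> {0,2}, take 2 (0->2 ok)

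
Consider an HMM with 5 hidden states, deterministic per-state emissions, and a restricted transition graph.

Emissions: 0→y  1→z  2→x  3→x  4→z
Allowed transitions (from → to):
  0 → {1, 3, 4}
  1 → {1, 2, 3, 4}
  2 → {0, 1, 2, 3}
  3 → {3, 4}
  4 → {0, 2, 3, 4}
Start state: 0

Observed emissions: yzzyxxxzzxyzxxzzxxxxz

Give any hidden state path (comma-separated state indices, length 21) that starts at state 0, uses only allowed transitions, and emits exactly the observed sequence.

  pos 0: y in {0}, choose 0; start
  pos 1: z in {1,4}, choose 1; 0->1 ok
  pos 2: z in {1,4}, choose 4; 1->4 ok
  pos 3: y in {0}, choose 0; 4->0 ok
  pos 4: x in {2,3}, choose 3; 0->3 ok
  pos 5: x in {2,3}, choose 3; 3->3 ok
  pos 6: x in {2,3}, choose 3; 3->3 ok
  pos 7: z in {1,4}, choose 4; 3->4 ok
  pos 8: z in {1,4}, choose 4; 4->4 ok
  pos 9: x in {2,3}, choose 2; 4->2 ok
  pos 10: y in {0}, choose 0; 2->0 ok
  pos 11: z in {1,4}, choose 4; 0->4 ok
  pos 12: x in {2,3}, choose 3; 4->3 ok
  pos 13: x in {2,3}, choose 3; 3->3 ok
  pos 14: z in {1,4}, choose 4; 3->4 ok
  pos 15: z in {1,4}, choose 4; 4->4 ok
  pos 16: x in {2,3}, choose 2; 4->2 ok
  pos 17: x in {2,3}, choose 3; 2->3 ok
  pos 18: x in {2,3}, choose 3; 3->3 ok
  pos 19: x in {2,3}, choose 3; 3->3 ok
  pos 20: z in {1,4}, choose 4; 3->4 ok

0,1,4,0,3,3,3,4,4,2,0,4,3,3,4,4,2,3,3,3,4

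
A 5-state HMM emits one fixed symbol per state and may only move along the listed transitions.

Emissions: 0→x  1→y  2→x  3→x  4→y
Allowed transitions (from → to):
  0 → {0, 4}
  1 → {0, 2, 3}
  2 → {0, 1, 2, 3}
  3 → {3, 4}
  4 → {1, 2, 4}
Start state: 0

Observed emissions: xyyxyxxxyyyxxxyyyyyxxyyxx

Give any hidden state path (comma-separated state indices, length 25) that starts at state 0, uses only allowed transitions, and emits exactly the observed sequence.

  0: obs=x cand={0,2,3} pick 0 [start]
  1: obs=y cand={1,4} pick 4 [0->4 ok]
  2: obs=y cand={1,4} pick 4 [4->4 ok]
  3: obs=x cand={0,2,3} pick 2 [4->2 ok]
  4: obs=y cand={1,4} pick 1 [2->1 ok]
  5: obs=x cand={0,2,3} pick 0 [1->0 ok]
  6: obs=x cand={0,2,3} pick 0 [0->0 ok]
  7: obs=x cand={0,2,3} pick 0 [0->0 ok]
  8: obs=y cand={1,4} pick 4 [0->4 ok]
  9: obs=y cand={1,4} pick 4 [4->4 ok]
  10: obs=y cand={1,4} pick 1 [4->1 ok]
  11: obs=x cand={0,2,3} pick 3 [1->3 ok]
  12: obs=x cand={0,2,3} pick 3 [3->3 ok]
  13: obs=x cand={0,2,3} pick 3 [3->3 ok]
  14: obs=y cand={1,4} pick 4 [3->4 ok]
  15: obs=y cand={1,4} pick 4 [4->4 ok]
  16: obs=y cand={1,4} pick 4 [4->4 ok]
  17: obs=y cand={1,4} pick 4 [4->4 ok]
  18: obs=y cand={1,4} pick 1 [4->1 ok]
  19: obs=x cand={0,2,3} pick 0 [1->0 ok]
  20: obs=x cand={0,2,3} pick 0 [0->0 ok]
  21: obs=y cand={1,4} pick 4 [0->4 ok]
  22: obs=y cand={1,4} pick 1 [4->1 ok]
  23: obs=x cand={0,2,3} pick 2 [1->2 ok]
  24: obs=x cand={0,2,3} pick 0 [2->0 ok]

0,4,4,2,1,0,0,0,4,4,1,3,3,3,4,4,4,4,1,0,0,4,1,2,0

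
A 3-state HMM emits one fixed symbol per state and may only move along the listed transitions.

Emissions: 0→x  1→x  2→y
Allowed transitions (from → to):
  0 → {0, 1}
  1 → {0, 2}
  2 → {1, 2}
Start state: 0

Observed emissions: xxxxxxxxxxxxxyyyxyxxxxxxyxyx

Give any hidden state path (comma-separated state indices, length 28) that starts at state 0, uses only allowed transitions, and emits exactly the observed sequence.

  t0 'x' -> {0,1}, take 0 (start)
  t1 'x' -> {0,1}, take 1 (0->1 ok)
  t2 'x' -> {0,1}, take 0 (1->0 ok)
  t3 'x' -> {0,1}, take 1 (0->1 ok)
  t4 'x' -> {0,1}, take 0 (1->0 ok)
  t5 'x' -> {0,1}, take 1 (0->1 ok)
  t6 'x' -> {0,1}, take 0 (1->0 ok)
  t7 'x' -> {0,1}, take 0 (0->0 ok)
  t8 'x' -> {0,1}, take 0 (0->0 ok)
  t9 'x' -> {0,1}, take 1 (0->1 ok)
  t10 'x' -> {0,1}, take 0 (1->0 ok)
  t11 'x' -> {0,1}, take 0 (0->0 ok)
  t12 'x' -> {0,1}, take 1 (0->1 ok)
  t13 'y' -> {2}, take 2 (1->2 ok)
  t14 'y' -> {2}, take 2 (2->2 ok)
  t15 'y' -> {2}, take 2 (2->2 ok)
  t16 'x' -> {0,1}, take 1 (2->1 ok)
  t17 'y' -> {2}, take 2 (1->2 ok)
  t18 'x' -> {0,1}, take 1 (2->1 ok)
  t19 'x' -> {0,1}, take 0 (1->0 ok)
  t20 'x' -> {0,1}, take 1 (0->1 ok)
  t21 'x' -> {0,1}, take 0 (1->0 ok)
  t22 'x' -> {0,1}, take 0 (0->0 ok)
  t23 'x' -> {0,1}, take 1 (0->1 ok)
  t24 'y' -> {2}, take 2 (1->2 ok)
  t25 'x' -> {0,1}, take 1 (2->1 ok)
  t26 'y' -> {2}, take 2 (1->2 ok)
  t27 'x' -> {0,1}, take 1 (2->1 ok)

0,1,0,1,0,1,0,0,0,1,0,0,1,2,2,2,1,2,1,0,1,0,0,1,2,1,2,1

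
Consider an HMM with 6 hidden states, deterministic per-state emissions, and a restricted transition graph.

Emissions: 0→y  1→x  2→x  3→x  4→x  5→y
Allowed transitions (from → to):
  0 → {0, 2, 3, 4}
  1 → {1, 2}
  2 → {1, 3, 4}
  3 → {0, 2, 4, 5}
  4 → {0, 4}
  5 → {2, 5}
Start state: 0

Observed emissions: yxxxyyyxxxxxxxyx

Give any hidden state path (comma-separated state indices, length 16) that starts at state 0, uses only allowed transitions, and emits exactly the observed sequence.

0,4,4,4,0,0,0,2,1,1,1,1,2,3,0,2

  pos 0: y in {0,5}, choose 0; start
  pos 1: x in {1,2,3,4}, choose 4; 0->4 ok
  pos 2: x in {1,2,3,4}, choose 4; 4->4 ok
  pos 3: x in {1,2,3,4}, choose 4; 4->4 ok
  pos 4: y in {0,5}, choose 0; 4->0 ok
  pos 5: y in {0,5}, choose 0; 0->0 ok
  pos 6: y in {0,5}, choose 0; 0->0 ok
  pos 7: x in {1,2,3,4}, choose 2; 0->2 ok
  pos 8: x in {1,2,3,4}, choose 1; 2->1 ok
  pos 9: x in {1,2,3,4}, choose 1; 1->1 ok
  pos 10: x in {1,2,3,4}, choose 1; 1->1 ok
  pos 11: x in {1,2,3,4}, choose 1; 1->1 ok
  pos 12: x in {1,2,3,4}, choose 2; 1->2 ok
  pos 13: x in {1,2,3,4}, choose 3; 2->3 ok
  pos 14: y in {0,5}, choose 0; 3->0 ok
  pos 15: x in {1,2,3,4}, choose 2; 0->2 ok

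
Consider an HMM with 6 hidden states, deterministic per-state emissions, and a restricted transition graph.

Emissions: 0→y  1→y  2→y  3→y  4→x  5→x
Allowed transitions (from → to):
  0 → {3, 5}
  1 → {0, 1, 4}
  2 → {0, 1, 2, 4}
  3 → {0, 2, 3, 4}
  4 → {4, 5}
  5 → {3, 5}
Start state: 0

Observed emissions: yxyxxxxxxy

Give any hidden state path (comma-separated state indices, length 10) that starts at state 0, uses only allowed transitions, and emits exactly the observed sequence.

0,5,3,4,4,4,5,5,5,3

  pos 0: y in {0,1,2,3}, choose 0; start
  pos 1: x in {4,5}, choose 5; 0->5 ok
  pos 2: y in {0,1,2,3}, choose 3; 5->3 ok
  pos 3: x in {4,5}, choose 4; 3->4 ok
  pos 4: x in {4,5}, choose 4; 4->4 ok
  pos 5: x in {4,5}, choose 4; 4->4 ok
  pos 6: x in {4,5}, choose 5; 4->5 ok
  pos 7: x in {4,5}, choose 5; 5->5 ok
  pos 8: x in {4,5}, choose 5; 5->5 ok
  pos 9: y in {0,1,2,3}, choose 3; 5->3 ok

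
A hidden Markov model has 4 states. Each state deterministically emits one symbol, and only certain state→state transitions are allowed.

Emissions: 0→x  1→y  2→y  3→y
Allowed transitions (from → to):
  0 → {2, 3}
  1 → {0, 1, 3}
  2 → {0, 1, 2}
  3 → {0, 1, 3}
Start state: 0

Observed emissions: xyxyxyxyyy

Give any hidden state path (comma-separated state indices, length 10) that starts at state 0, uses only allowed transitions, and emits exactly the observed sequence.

0,2,0,2,0,3,0,2,1,1

  pos 0: x in {0}, choose 0; start
  pos 1: y in {1,2,3}, choose 2; 0->2 ok
  pos 2: x in {0}, choose 0; 2->0 ok
  pos 3: y in {1,2,3}, choose 2; 0->2 ok
  pos 4: x in {0}, choose 0; 2->0 ok
  pos 5: y in {1,2,3}, choose 3; 0->3 ok
  pos 6: x in {0}, choose 0; 3->0 ok
  pos 7: y in {1,2,3}, choose 2; 0->2 ok
  pos 8: y in {1,2,3}, choose 1; 2->1 ok
  pos 9: y in {1,2,3}, choose 1; 1->1 ok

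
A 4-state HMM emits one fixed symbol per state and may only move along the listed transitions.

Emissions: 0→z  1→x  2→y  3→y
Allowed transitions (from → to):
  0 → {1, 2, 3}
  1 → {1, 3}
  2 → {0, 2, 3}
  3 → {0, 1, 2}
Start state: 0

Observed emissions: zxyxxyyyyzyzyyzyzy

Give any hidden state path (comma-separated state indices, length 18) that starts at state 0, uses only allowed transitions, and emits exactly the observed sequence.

0,1,3,1,1,3,2,2,2,0,3,0,3,2,0,3,0,3

  0: obs=z cand={0} pick 0 [start]
  1: obs=x cand={1} pick 1 [0->1 ok]
  2: obs=y cand={2,3} pick 3 [1->3 ok]
  3: obs=x cand={1} pick 1 [3->1 ok]
  4: obs=x cand={1} pick 1 [1->1 ok]
  5: obs=y cand={2,3} pick 3 [1->3 ok]
  6: obs=y cand={2,3} pick 2 [3->2 ok]
  7: obs=y cand={2,3} pick 2 [2->2 ok]
  8: obs=y cand={2,3} pick 2 [2->2 ok]
  9: obs=z cand={0} pick 0 [2->0 ok]
  10: obs=y cand={2,3} pick 3 [0->3 ok]
  11: obs=z cand={0} pick 0 [3->0 ok]
  12: obs=y cand={2,3} pick 3 [0->3 ok]
  13: obs=y cand={2,3} pick 2 [3->2 ok]
  14: obs=z cand={0} pick 0 [2->0 ok]
  15: obs=y cand={2,3} pick 3 [0->3 ok]
  16: obs=z cand={0} pick 0 [3->0 ok]
  17: obs=y cand={2,3} pick 3 [0->3 ok]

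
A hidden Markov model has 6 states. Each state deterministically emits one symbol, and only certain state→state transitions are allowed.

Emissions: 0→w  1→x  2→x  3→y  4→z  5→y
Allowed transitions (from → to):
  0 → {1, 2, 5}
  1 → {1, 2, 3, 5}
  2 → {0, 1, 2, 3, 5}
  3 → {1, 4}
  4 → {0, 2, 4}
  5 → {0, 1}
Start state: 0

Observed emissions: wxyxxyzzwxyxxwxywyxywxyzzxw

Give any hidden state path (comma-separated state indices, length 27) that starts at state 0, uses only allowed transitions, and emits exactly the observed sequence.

0,1,3,1,1,3,4,4,0,2,5,1,2,0,1,5,0,5,1,5,0,1,3,4,4,2,0

  0: obs=w cand={0} pick 0 [start]
  1: obs=x cand={1,2} pick 1 [0->1 ok]
  2: obs=y cand={3,5} pick 3 [1->3 ok]
  3: obs=x cand={1,2} pick 1 [3->1 ok]
  4: obs=x cand={1,2} pick 1 [1->1 ok]
  5: obs=y cand={3,5} pick 3 [1->3 ok]
  6: obs=z cand={4} pick 4 [3->4 ok]
  7: obs=z cand={4} pick 4 [4->4 ok]
  8: obs=w cand={0} pick 0 [4->0 ok]
  9: obs=x cand={1,2} pick 2 [0->2 ok]
  10: obs=y cand={3,5} pick 5 [2->5 ok]
  11: obs=x cand={1,2} pick 1 [5->1 ok]
  12: obs=x cand={1,2} pick 2 [1->2 ok]
  13: obs=w cand={0} pick 0 [2->0 ok]
  14: obs=x cand={1,2} pick 1 [0->1 ok]
  15: obs=y cand={3,5} pick 5 [1->5 ok]
  16: obs=w cand={0} pick 0 [5->0 ok]
  17: obs=y cand={3,5} pick 5 [0->5 ok]
  18: obs=x cand={1,2} pick 1 [5->1 ok]
  19: obs=y cand={3,5} pick 5 [1->5 ok]
  20: obs=w cand={0} pick 0 [5->0 ok]
  21: obs=x cand={1,2} pick 1 [0->1 ok]
  22: obs=y cand={3,5} pick 3 [1->3 ok]
  23: obs=z cand={4} pick 4 [3->4 ok]
  24: obs=z cand={4} pick 4 [4->4 ok]
  25: obs=x cand={1,2} pick 2 [4->2 ok]
  26: obs=w cand={0} pick 0 [2->0 ok]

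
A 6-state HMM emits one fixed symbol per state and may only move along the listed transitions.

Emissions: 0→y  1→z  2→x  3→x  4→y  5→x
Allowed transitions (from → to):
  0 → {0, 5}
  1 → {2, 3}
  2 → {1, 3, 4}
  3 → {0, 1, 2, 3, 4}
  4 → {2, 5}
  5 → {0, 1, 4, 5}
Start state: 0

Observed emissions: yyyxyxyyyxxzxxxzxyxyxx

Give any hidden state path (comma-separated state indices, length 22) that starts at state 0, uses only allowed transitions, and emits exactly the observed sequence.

  0: obs=y cand={0,4} pick 0 [start]
  1: obs=y cand={0,4} pick 0 [0->0 ok]
  2: obs=y cand={0,4} pick 0 [0->0 ok]
  3: obs=x cand={2,3,5} pick 5 [0->5 ok]
  4: obs=y cand={0,4} pick 4 [5->4 ok]
  5: obs=x cand={2,3,5} pick 5 [4->5 ok]
  6: obs=y cand={0,4} pick 0 [5->0 ok]
  7: obs=y cand={0,4} pick 0 [0->0 ok]
  8: obs=y cand={0,4} pick 0 [0->0 ok]
  9: obs=x cand={2,3,5} pick 5 [0->5 ok]
  10: obs=x cand={2,3,5} pick 5 [5->5 ok]
  11: obs=z cand={1} pick 1 [5->1 ok]
  12: obs=x cand={2,3,5} pick 2 [1->2 ok]
  13: obs=x cand={2,3,5} pick 3 [2->3 ok]
  14: obs=x cand={2,3,5} pick 3 [3->3 ok]
  15: obs=z cand={1} pick 1 [3->1 ok]
  16: obs=x cand={2,3,5} pick 2 [1->2 ok]
  17: obs=y cand={0,4} pick 4 [2->4 ok]
  18: obs=x cand={2,3,5} pick 5 [4->5 ok]
  19: obs=y cand={0,4} pick 0 [5->0 ok]
  20: obs=x cand={2,3,5} pick 5 [0->5 ok]
  21: obs=x cand={2,3,5} pick 5 [5->5 ok]

0,0,0,5,4,5,0,0,0,5,5,1,2,3,3,1,2,4,5,0,5,5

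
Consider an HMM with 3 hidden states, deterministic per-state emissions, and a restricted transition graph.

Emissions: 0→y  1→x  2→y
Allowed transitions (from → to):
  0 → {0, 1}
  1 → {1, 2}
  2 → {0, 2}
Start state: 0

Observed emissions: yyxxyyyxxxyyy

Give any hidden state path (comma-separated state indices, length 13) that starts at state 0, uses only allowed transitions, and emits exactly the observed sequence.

0,0,1,1,2,2,0,1,1,1,2,2,0

  pos 0: y in {0,2}, choose 0; start
  pos 1: y in {0,2}, choose 0; 0->0 ok
  pos 2: x in {1}, choose 1; 0->1 ok
  pos 3: x in {1}, choose 1; 1->1 ok
  pos 4: y in {0,2}, choose 2; 1->2 ok
  pos 5: y in {0,2}, choose 2; 2->2 ok
  pos 6: y in {0,2}, choose 0; 2->0 ok
  pos 7: x in {1}, choose 1; 0->1 ok
  pos 8: x in {1}, choose 1; 1->1 ok
  pos 9: x in {1}, choose 1; 1->1 ok
  pos 10: y in {0,2}, choose 2; 1->2 ok
  pos 11: y in {0,2}, choose 2; 2->2 ok
  pos 12: y in {0,2}, choose 0; 2->0 ok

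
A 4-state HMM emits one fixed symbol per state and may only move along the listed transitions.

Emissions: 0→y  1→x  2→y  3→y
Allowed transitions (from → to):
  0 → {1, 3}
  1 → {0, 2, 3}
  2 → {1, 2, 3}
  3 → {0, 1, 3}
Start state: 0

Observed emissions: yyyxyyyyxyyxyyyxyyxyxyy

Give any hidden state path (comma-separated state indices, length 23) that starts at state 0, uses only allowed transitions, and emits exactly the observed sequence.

0,3,0,1,2,2,3,3,1,2,3,1,3,0,3,1,3,0,1,0,1,2,3

  0: obs=y cand={0,2,3} pick 0 [start]
  1: obs=y cand={0,2,3} pick 3 [0->3 ok]
  2: obs=y cand={0,2,3} pick 0 [3->0 ok]
  3: obs=x cand={1} pick 1 [0->1 ok]
  4: obs=y cand={0,2,3} pick 2 [1->2 ok]
  5: obs=y cand={0,2,3} pick 2 [2->2 ok]
  6: obs=y cand={0,2,3} pick 3 [2->3 ok]
  7: obs=y cand={0,2,3} pick 3 [3->3 ok]
  8: obs=x cand={1} pick 1 [3->1 ok]
  9: obs=y cand={0,2,3} pick 2 [1->2 ok]
  10: obs=y cand={0,2,3} pick 3 [2->3 ok]
  11: obs=x cand={1} pick 1 [3->1 ok]
  12: obs=y cand={0,2,3} pick 3 [1->3 ok]
  13: obs=y cand={0,2,3} pick 0 [3->0 ok]
  14: obs=y cand={0,2,3} pick 3 [0->3 ok]
  15: obs=x cand={1} pick 1 [3->1 ok]
  16: obs=y cand={0,2,3} pick 3 [1->3 ok]
  17: obs=y cand={0,2,3} pick 0 [3->0 ok]
  18: obs=x cand={1} pick 1 [0->1 ok]
  19: obs=y cand={0,2,3} pick 0 [1->0 ok]
  20: obs=x cand={1} pick 1 [0->1 ok]
  21: obs=y cand={0,2,3} pick 2 [1->2 ok]
  22: obs=y cand={0,2,3} pick 3 [2->3 ok]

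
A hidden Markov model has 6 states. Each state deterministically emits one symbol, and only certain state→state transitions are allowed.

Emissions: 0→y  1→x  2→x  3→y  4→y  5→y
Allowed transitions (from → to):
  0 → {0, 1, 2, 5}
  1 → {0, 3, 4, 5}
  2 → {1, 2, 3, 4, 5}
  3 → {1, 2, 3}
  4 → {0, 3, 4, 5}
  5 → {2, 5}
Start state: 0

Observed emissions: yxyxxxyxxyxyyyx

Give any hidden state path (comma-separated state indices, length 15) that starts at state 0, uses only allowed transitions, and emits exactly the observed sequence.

0,1,5,2,2,2,5,2,1,5,2,4,3,3,1

  t0 'y' -> {0,3,4,5}, take 0 (start)
  t1 'x' -> {1,2}, take 1 (0->1 ok)
  t2 'y' -> {0,3,4,5}, take 5 (1->5 ok)
  t3 'x' -> {1,2}, take 2 (5->2 ok)
  t4 'x' -> {1,2}, take 2 (2->2 ok)
  t5 'x' -> {1,2}, take 2 (2->2 ok)
  t6 'y' -> {0,3,4,5}, take 5 (2->5 ok)
  t7 'x' -> {1,2}, take 2 (5->2 ok)
  t8 'x' -> {1,2}, take 1 (2->1 ok)
  t9 'y' -> {0,3,4,5}, take 5 (1->5 ok)
  t10 'x' -> {1,2}, take 2 (5->2 ok)
  t11 'y' -> {0,3,4,5}, take 4 (2->4 ok)
  t12 'y' -> {0,3,4,5}, take 3 (4->3 ok)
  t13 'y' -> {0,3,4,5}, take 3 (3->3 ok)
  t14 'x' -> {1,2}, take 1 (3->1 ok)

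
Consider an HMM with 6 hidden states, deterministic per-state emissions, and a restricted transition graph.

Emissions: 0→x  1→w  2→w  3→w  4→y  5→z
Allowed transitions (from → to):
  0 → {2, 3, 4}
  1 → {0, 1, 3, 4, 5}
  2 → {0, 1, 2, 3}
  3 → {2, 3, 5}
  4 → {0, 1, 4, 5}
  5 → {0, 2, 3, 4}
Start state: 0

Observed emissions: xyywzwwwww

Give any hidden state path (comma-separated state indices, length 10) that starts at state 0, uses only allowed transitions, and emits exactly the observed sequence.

0,4,4,1,5,3,2,1,3,3

  pos 0: x in {0}, choose 0; start
  pos 1: y in {4}, choose 4; 0->4 ok
  pos 2: y in {4}, choose 4; 4->4 ok
  pos 3: w in {1,2,3}, choose 1; 4->1 ok
  pos 4: z in {5}, choose 5; 1->5 ok
  pos 5: w in {1,2,3}, choose 3; 5->3 ok
  pos 6: w in {1,2,3}, choose 2; 3->2 ok
  pos 7: w in {1,2,3}, choose 1; 2->1 ok
  pos 8: w in {1,2,3}, choose 3; 1->3 ok
  pos 9: w in {1,2,3}, choose 3; 3->3 ok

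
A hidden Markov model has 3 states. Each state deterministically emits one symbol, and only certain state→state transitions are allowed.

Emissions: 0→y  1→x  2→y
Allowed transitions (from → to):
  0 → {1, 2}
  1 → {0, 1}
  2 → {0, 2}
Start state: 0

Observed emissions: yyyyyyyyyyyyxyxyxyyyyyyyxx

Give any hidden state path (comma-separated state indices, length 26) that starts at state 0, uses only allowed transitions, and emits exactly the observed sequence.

0,2,0,2,2,0,2,2,0,2,2,0,1,0,1,0,1,0,2,0,2,0,2,0,1,1

  t0 'y' -> {0,2}, take 0 (start)
  t1 'y' -> {0,2}, take 2 (0->2 ok)
  t2 'y' -> {0,2}, take 0 (2->0 ok)
  t3 'y' -> {0,2}, take 2 (0->2 ok)
  t4 'y' -> {0,2}, take 2 (2->2 ok)
  t5 'y' -> {0,2}, take 0 (2->0 ok)
  t6 'y' -> {0,2}, take 2 (0->2 ok)
  t7 'y' -> {0,2}, take 2 (2->2 ok)
  t8 'y' -> {0,2}, take 0 (2->0 ok)
  t9 'y' -> {0,2}, take 2 (0->2 ok)
  t10 'y' -> {0,2}, take 2 (2->2 ok)
  t11 'y' -> {0,2}, take 0 (2->0 ok)
  t12 'x' -> {1}, take 1 (0->1 ok)
  t13 'y' -> {0,2}, take 0 (1->0 ok)
  t14 'x' -> {1}, take 1 (0->1 ok)
  t15 'y' -> {0,2}, take 0 (1->0 ok)
  t16 'x' -> {1}, take 1 (0->1 ok)
  t17 'y' -> {0,2}, take 0 (1->0 ok)
  t18 'y' -> {0,2}, take 2 (0->2 ok)
  t19 'y' -> {0,2}, take 0 (2->0 ok)
  t20 'y' -> {0,2}, take 2 (0->2 ok)
  t21 'y' -> {0,2}, take 0 (2->0 ok)
  t22 'y' -> {0,2}, take 2 (0->2 ok)
  t23 'y' -> {0,2}, take 0 (2->0 ok)
  t24 'x' -> {1}, take 1 (0->1 ok)
  t25 'x' -> {1}, take 1 (1->1 ok)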